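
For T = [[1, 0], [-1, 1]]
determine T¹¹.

[[1, 0], [-11, 1]]

T = I + N where N = [[0, 0], [-1, 0]] is strictly lower-triangular, so N² = 0.
(I + N)¹¹ = I + 11·N = [[1, 0], [-11, 1]].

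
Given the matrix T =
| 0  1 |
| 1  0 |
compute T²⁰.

T² = I (check: tr T = 0 and det T = -1), so T²⁰ = I since 20 is even.

[[1, 0], [0, 1]]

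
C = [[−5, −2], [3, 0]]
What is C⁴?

tr C = −5 and det C = 6, so the characteristic polynomial is λ² − (−5)λ + (6) with roots −2 and −3.
Eigenvectors give P = [[−2, −1], [3, 1]] with P⁻¹ = [[1, 1], [−3, −2]], and C = P·diag(−2, −3)·P⁻¹.
Then C⁴ = P·diag(16, 81)·P⁻¹ = [[−32, −81], [48, 81]] · [[1, 1], [−3, −2]] = [[211, 130], [−195, −114]].

[[211, 130], [−195, −114]]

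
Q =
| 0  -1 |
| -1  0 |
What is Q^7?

[[0, -1], [-1, 0]]

Q² = I (check: tr Q = 0 and det Q = -1), so Q^7 = Q since 7 is odd.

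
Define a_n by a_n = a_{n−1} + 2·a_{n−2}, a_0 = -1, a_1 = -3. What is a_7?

-171

With companion matrix T = [[1, 2], [1, 0]], [a_n, a_{n−1}]ᵀ = T·[a_{n−1}, a_{n−2}]ᵀ, so [a_7, a_6]ᵀ = T⁶·[a_1, a_0]ᵀ.
T⁶ = [[43, 42], [21, 22]], giving [a_7, a_6]ᵀ = [[-171], [-85]].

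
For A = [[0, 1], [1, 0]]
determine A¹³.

A² = I (check: tr A = 0 and det A = −1), so A¹³ = A since 13 is odd.

[[0, 1], [1, 0]]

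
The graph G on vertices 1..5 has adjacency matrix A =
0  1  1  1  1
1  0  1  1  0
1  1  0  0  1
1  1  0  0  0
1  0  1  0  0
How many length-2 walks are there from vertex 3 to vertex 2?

The number of length-2 walks from vertex 3 to vertex 2 is entry (3,2) of A², where A is the adjacency matrix.
A² = [[4, 2, 2, 1, 1], [2, 3, 1, 1, 2], [2, 1, 3, 2, 1], [1, 1, 2, 2, 1], [1, 2, 1, 1, 2]]

1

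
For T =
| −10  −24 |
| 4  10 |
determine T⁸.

tr T = 0 and det T = −4, so the characteristic polynomial is λ² − (0)λ + (−4) with roots −2 and 2.
Eigenvectors give P = [[3, −2], [−1, 1]] with P⁻¹ = [[1, 2], [1, 3]], and T = P·diag(−2, 2)·P⁻¹.
Then T⁸ = P·diag(256, 256)·P⁻¹ = [[768, −512], [−256, 256]] · [[1, 2], [1, 3]] = [[256, 0], [0, 256]].

[[256, 0], [0, 256]]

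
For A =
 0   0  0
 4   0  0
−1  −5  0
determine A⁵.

A is strictly triangular, hence nilpotent: A³ = 0, so A⁵ = 0.

[[0, 0, 0], [0, 0, 0], [0, 0, 0]]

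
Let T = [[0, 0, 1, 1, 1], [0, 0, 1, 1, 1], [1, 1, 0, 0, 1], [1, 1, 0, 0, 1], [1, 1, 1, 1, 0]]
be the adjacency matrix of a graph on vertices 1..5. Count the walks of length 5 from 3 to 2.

The number of length-5 walks from vertex 3 to vertex 2 is entry (3,2) of T⁵, where T is the adjacency matrix.
T² = [[3, 3, 1, 1, 2], [3, 3, 1, 1, 2], [1, 1, 3, 3, 2], [1, 1, 3, 3, 2], [2, 2, 2, 2, 4]]
T³ = [[4, 4, 8, 8, 8], [4, 4, 8, 8, 8], [8, 8, 4, 4, 8], [8, 8, 4, 4, 8], [8, 8, 8, 8, 8]]
T⁴ = [[24, 24, 16, 16, 24], [24, 24, 16, 16, 24], [16, 16, 24, 24, 24], [16, 16, 24, 24, 24], [24, 24, 24, 24, 32]]
T⁵ = [[56, 56, 72, 72, 80], [56, 56, 72, 72, 80], [72, 72, 56, 56, 80], [72, 72, 56, 56, 80], [80, 80, 80, 80, 96]]

72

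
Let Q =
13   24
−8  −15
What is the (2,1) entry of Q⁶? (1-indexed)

tr Q = −2 and det Q = −3, so the characteristic polynomial is λ² − (−2)λ + (−3) with roots −3 and 1.
Eigenvectors give P = [[−3, −2], [2, 1]] with P⁻¹ = [[1, 2], [−2, −3]], and Q = P·diag(−3, 1)·P⁻¹.
Then Q⁶ = P·diag(729, 1)·P⁻¹ = [[−2187, −2], [1458, 1]] · [[1, 2], [−2, −3]] = [[−2183, −4368], [1456, 2913]].

1456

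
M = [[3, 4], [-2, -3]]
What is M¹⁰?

[[1, 0], [0, 1]]

M² = I (check: tr M = 0 and det M = -1), so M¹⁰ = I since 10 is even.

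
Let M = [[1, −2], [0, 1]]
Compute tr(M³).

2

M² = [[1, −4], [0, 1]]
M³ = [[1, −6], [0, 1]]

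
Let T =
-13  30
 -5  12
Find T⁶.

tr T = -1 and det T = -6, so the characteristic polynomial is λ² − (-1)λ + (-6) with roots -3 and 2.
Eigenvectors give P = [[3, -2], [1, -1]] with P⁻¹ = [[1, -2], [1, -3]], and T = P·diag(-3, 2)·P⁻¹.
Then T⁶ = P·diag(729, 64)·P⁻¹ = [[2187, -128], [729, -64]] · [[1, -2], [1, -3]] = [[2059, -3990], [665, -1266]].

[[2059, -3990], [665, -1266]]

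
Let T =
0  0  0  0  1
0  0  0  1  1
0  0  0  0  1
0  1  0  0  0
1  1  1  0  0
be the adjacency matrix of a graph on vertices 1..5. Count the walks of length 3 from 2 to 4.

The number of length-3 walks from vertex 2 to vertex 4 is entry (2,4) of T³, where T is the adjacency matrix.
T² = [[1, 1, 1, 0, 0], [1, 2, 1, 0, 0], [1, 1, 1, 0, 0], [0, 0, 0, 1, 1], [0, 0, 0, 1, 3]]
T³ = [[0, 0, 0, 1, 3], [0, 0, 0, 2, 4], [0, 0, 0, 1, 3], [1, 2, 1, 0, 0], [3, 4, 3, 0, 0]]

2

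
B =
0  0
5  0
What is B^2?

[[0, 0], [0, 0]]

B is strictly triangular, hence nilpotent: B^2 = 0, so B^2 = 0.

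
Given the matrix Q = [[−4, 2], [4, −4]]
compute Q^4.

[[1088, −768], [−1536, 1088]]

Q^2 = [[24, −16], [−32, 24]]
Q^3 = [[−160, 112], [224, −160]]
Q^4 = [[1088, −768], [−1536, 1088]]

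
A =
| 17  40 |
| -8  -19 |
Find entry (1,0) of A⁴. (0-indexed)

tr A = -2 and det A = -3, so the characteristic polynomial is λ² − (-2)λ + (-3) with roots -3 and 1.
Eigenvectors give P = [[-2, 5], [1, -2]] with P⁻¹ = [[2, 5], [1, 2]], and A = P·diag(-3, 1)·P⁻¹.
Then A⁴ = P·diag(81, 1)·P⁻¹ = [[-162, 5], [81, -2]] · [[2, 5], [1, 2]] = [[-319, -800], [160, 401]].

160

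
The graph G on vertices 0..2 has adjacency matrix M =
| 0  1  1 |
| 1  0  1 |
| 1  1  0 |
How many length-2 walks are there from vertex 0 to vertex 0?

The number of length-2 walks from vertex 0 to vertex 0 is entry (0,0) of M², where M is the adjacency matrix.
M² = [[2, 1, 1], [1, 2, 1], [1, 1, 2]]

2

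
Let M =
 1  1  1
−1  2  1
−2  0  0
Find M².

[[−2, 3, 2], [−5, 3, 1], [−2, −2, −2]]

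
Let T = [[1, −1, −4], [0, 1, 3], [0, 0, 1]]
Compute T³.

T = I + N where N = [[0, −1, −4], [0, 0, 3], [0, 0, 0]] is strictly upper-triangular, so N³ = 0.
(I + N)³ = I + 3·N + 3·N² = [[1, −3, −21], [0, 1, 9], [0, 0, 1]].

[[1, −3, −21], [0, 1, 9], [0, 0, 1]]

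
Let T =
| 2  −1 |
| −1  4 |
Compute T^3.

[[16, −29], [−29, 74]]

T^2 = [[5, −6], [−6, 17]]
T^3 = [[16, −29], [−29, 74]]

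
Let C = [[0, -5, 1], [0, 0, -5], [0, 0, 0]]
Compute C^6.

[[0, 0, 0], [0, 0, 0], [0, 0, 0]]

C is strictly triangular, hence nilpotent: C^3 = 0, so C^6 = 0.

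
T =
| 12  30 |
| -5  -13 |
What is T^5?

[[582, 1650], [-275, -793]]

tr T = -1 and det T = -6, so the characteristic polynomial is λ² − (-1)λ + (-6) with roots 2 and -3.
Eigenvectors give P = [[3, 2], [-1, -1]] with P⁻¹ = [[1, 2], [-1, -3]], and T = P·diag(2, -3)·P⁻¹.
Then T^5 = P·diag(32, -243)·P⁻¹ = [[96, -486], [-32, 243]] · [[1, 2], [-1, -3]] = [[582, 1650], [-275, -793]].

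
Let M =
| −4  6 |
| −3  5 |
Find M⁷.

tr M = 1 and det M = −2, so the characteristic polynomial is λ² − (1)λ + (−2) with roots −1 and 2.
Eigenvectors give P = [[2, 1], [1, 1]] with P⁻¹ = [[1, −1], [−1, 2]], and M = P·diag(−1, 2)·P⁻¹.
Then M⁷ = P·diag(−1, 128)·P⁻¹ = [[−2, 128], [−1, 128]] · [[1, −1], [−1, 2]] = [[−130, 258], [−129, 257]].

[[−130, 258], [−129, 257]]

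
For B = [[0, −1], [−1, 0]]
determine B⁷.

[[0, −1], [−1, 0]]

B² = I (check: tr B = 0 and det B = −1), so B⁷ = B since 7 is odd.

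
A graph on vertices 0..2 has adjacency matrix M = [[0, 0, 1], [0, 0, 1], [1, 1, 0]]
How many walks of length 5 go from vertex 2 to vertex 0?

The number of length-5 walks from vertex 2 to vertex 0 is entry (2,0) of M⁵, where M is the adjacency matrix.
M² = [[1, 1, 0], [1, 1, 0], [0, 0, 2]]
M³ = [[0, 0, 2], [0, 0, 2], [2, 2, 0]]
M⁴ = [[2, 2, 0], [2, 2, 0], [0, 0, 4]]
M⁵ = [[0, 0, 4], [0, 0, 4], [4, 4, 0]]

4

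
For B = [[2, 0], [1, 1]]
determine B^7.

tr B = 3 and det B = 2, so the characteristic polynomial is λ² − (3)λ + (2) with roots 1 and 2.
Eigenvectors give P = [[0, −1], [−1, −1]] with P⁻¹ = [[1, −1], [−1, 0]], and B = P·diag(1, 2)·P⁻¹.
Then B^7 = P·diag(1, 128)·P⁻¹ = [[0, −128], [−1, −128]] · [[1, −1], [−1, 0]] = [[128, 0], [127, 1]].

[[128, 0], [127, 1]]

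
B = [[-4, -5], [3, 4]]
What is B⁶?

B² = I (check: tr B = 0 and det B = -1), so B⁶ = I since 6 is even.

[[1, 0], [0, 1]]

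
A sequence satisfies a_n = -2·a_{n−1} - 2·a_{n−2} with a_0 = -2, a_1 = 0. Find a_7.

32

With companion matrix B = [[-2, -2], [1, 0]], [a_n, a_{n−1}]ᵀ = B·[a_{n−1}, a_{n−2}]ᵀ, so [a_7, a_6]ᵀ = B⁶·[a_1, a_0]ᵀ.
B⁶ = [[-8, -16], [8, 8]], giving [a_7, a_6]ᵀ = [[32], [-16]].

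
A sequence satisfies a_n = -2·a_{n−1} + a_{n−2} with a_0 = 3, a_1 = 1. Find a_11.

With companion matrix T = [[-2, 1], [1, 0]], [a_n, a_{n−1}]ᵀ = T·[a_{n−1}, a_{n−2}]ᵀ, so [a_11, a_10]ᵀ = T¹⁰·[a_1, a_0]ᵀ.
T¹⁰ = [[5741, -2378], [-2378, 985]], giving [a_11, a_10]ᵀ = [[-1393], [577]].

-1393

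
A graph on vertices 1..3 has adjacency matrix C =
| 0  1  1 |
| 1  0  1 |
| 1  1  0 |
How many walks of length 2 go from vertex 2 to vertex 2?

2

The number of length-2 walks from vertex 2 to vertex 2 is entry (2,2) of C^2, where C is the adjacency matrix.
C^2 = [[2, 1, 1], [1, 2, 1], [1, 1, 2]]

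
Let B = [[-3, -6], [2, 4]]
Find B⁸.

B² = B (a projection; rank 1, trace 1), so B⁸ = B.

[[-3, -6], [2, 4]]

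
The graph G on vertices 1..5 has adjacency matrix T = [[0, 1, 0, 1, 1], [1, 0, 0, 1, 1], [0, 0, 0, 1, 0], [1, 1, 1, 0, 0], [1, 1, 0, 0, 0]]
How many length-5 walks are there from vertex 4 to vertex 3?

15

The number of length-5 walks from vertex 4 to vertex 3 is entry (4,3) of T^5, where T is the adjacency matrix.
T^2 = [[3, 2, 1, 1, 1], [2, 3, 1, 1, 1], [1, 1, 1, 0, 0], [1, 1, 0, 3, 2], [1, 1, 0, 2, 2]]
T^3 = [[4, 5, 1, 6, 5], [5, 4, 1, 6, 5], [1, 1, 0, 3, 2], [6, 6, 3, 2, 2], [5, 5, 2, 2, 2]]
T^4 = [[16, 15, 6, 10, 9], [15, 16, 6, 10, 9], [6, 6, 3, 2, 2], [10, 10, 2, 15, 12], [9, 9, 2, 12, 10]]
T^5 = [[34, 35, 10, 37, 31], [35, 34, 10, 37, 31], [10, 10, 2, 15, 12], [37, 37, 15, 22, 20], [31, 31, 12, 20, 18]]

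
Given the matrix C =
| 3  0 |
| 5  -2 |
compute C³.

[[27, 0], [35, -8]]

tr C = 1 and det C = -6, so the characteristic polynomial is λ² − (1)λ + (-6) with roots -2 and 3.
Eigenvectors give P = [[0, 1], [-1, 1]] with P⁻¹ = [[1, -1], [1, 0]], and C = P·diag(-2, 3)·P⁻¹.
Then C³ = P·diag(-8, 27)·P⁻¹ = [[0, 27], [8, 27]] · [[1, -1], [1, 0]] = [[27, 0], [35, -8]].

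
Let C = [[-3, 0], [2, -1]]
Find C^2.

[[9, 0], [-8, 1]]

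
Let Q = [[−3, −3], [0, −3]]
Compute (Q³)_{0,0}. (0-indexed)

Q² = [[9, 18], [0, 9]]
Q³ = [[−27, −81], [0, −27]]

−27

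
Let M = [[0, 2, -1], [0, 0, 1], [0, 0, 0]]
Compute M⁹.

M is strictly triangular, hence nilpotent: M³ = 0, so M⁹ = 0.

[[0, 0, 0], [0, 0, 0], [0, 0, 0]]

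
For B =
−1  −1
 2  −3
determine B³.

[[9, −11], [22, −13]]

B² = [[−1, 4], [−8, 7]]
B³ = [[9, −11], [22, −13]]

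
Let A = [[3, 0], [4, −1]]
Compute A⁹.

[[19683, 0], [19684, −1]]

tr A = 2 and det A = −3, so the characteristic polynomial is λ² − (2)λ + (−3) with roots 3 and −1.
Eigenvectors give P = [[1, 0], [1, −1]] with P⁻¹ = [[1, 0], [1, −1]], and A = P·diag(3, −1)·P⁻¹.
Then A⁹ = P·diag(19683, −1)·P⁻¹ = [[19683, 0], [19683, 1]] · [[1, 0], [1, −1]] = [[19683, 0], [19684, −1]].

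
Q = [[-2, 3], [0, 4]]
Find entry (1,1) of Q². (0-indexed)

16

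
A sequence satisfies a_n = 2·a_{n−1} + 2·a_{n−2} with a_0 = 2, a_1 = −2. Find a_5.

−24

With companion matrix T = [[2, 2], [1, 0]], [a_n, a_{n−1}]ᵀ = T·[a_{n−1}, a_{n−2}]ᵀ, so [a_5, a_4]ᵀ = T⁴·[a_1, a_0]ᵀ.
T⁴ = [[44, 32], [16, 12]], giving [a_5, a_4]ᵀ = [[−24], [−8]].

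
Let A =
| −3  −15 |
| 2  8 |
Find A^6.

[[−3261, −9975], [1330, 4054]]

tr A = 5 and det A = 6, so the characteristic polynomial is λ² − (5)λ + (6) with roots 3 and 2.
Eigenvectors give P = [[5, 3], [−2, −1]] with P⁻¹ = [[−1, −3], [2, 5]], and A = P·diag(3, 2)·P⁻¹.
Then A^6 = P·diag(729, 64)·P⁻¹ = [[3645, 192], [−1458, −64]] · [[−1, −3], [2, 5]] = [[−3261, −9975], [1330, 4054]].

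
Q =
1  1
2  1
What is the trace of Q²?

6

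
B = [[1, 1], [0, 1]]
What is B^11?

[[1, 11], [0, 1]]

B = I + N where N = [[0, 1], [0, 0]] is strictly upper-triangular, so N^2 = 0.
(I + N)^11 = I + 11·N = [[1, 11], [0, 1]].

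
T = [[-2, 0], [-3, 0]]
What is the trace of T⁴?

T² = [[4, 0], [6, 0]]
T³ = [[-8, 0], [-12, 0]]
T⁴ = [[16, 0], [24, 0]]

16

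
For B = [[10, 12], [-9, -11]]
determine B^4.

tr B = -1 and det B = -2, so the characteristic polynomial is λ² − (-1)λ + (-2) with roots -2 and 1.
Eigenvectors give P = [[-1, 4], [1, -3]] with P⁻¹ = [[3, 4], [1, 1]], and B = P·diag(-2, 1)·P⁻¹.
Then B^4 = P·diag(16, 1)·P⁻¹ = [[-16, 4], [16, -3]] · [[3, 4], [1, 1]] = [[-44, -60], [45, 61]].

[[-44, -60], [45, 61]]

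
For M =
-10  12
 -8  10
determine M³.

tr M = 0 and det M = -4, so the characteristic polynomial is λ² − (0)λ + (-4) with roots 2 and -2.
Eigenvectors give P = [[-1, -3], [-1, -2]] with P⁻¹ = [[2, -3], [-1, 1]], and M = P·diag(2, -2)·P⁻¹.
Then M³ = P·diag(8, -8)·P⁻¹ = [[-8, 24], [-8, 16]] · [[2, -3], [-1, 1]] = [[-40, 48], [-32, 40]].

[[-40, 48], [-32, 40]]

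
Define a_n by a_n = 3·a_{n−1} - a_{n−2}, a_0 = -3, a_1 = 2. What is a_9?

8129

With companion matrix C = [[3, -1], [1, 0]], [a_n, a_{n−1}]ᵀ = C·[a_{n−1}, a_{n−2}]ᵀ, so [a_9, a_8]ᵀ = C⁸·[a_1, a_0]ᵀ.
C⁸ = [[2584, -987], [987, -377]], giving [a_9, a_8]ᵀ = [[8129], [3105]].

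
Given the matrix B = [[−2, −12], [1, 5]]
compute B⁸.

[[−764, −3060], [255, 1021]]

tr B = 3 and det B = 2, so the characteristic polynomial is λ² − (3)λ + (2) with roots 2 and 1.
Eigenvectors give P = [[−3, 4], [1, −1]] with P⁻¹ = [[1, 4], [1, 3]], and B = P·diag(2, 1)·P⁻¹.
Then B⁸ = P·diag(256, 1)·P⁻¹ = [[−768, 4], [256, −1]] · [[1, 4], [1, 3]] = [[−764, −3060], [255, 1021]].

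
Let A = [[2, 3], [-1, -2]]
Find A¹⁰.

[[1, 0], [0, 1]]

A² = I (check: tr A = 0 and det A = -1), so A¹⁰ = I since 10 is even.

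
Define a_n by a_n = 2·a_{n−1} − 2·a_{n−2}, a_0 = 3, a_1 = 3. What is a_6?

0

With companion matrix A = [[2, −2], [1, 0]], [a_n, a_{n−1}]ᵀ = A·[a_{n−1}, a_{n−2}]ᵀ, so [a_6, a_5]ᵀ = A^5·[a_1, a_0]ᵀ.
A^5 = [[−8, 8], [−4, 0]], giving [a_6, a_5]ᵀ = [[0], [−12]].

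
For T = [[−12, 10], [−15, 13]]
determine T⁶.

[[−1266, 1330], [−1995, 2059]]

tr T = 1 and det T = −6, so the characteristic polynomial is λ² − (1)λ + (−6) with roots −2 and 3.
Eigenvectors give P = [[1, −2], [1, −3]] with P⁻¹ = [[3, −2], [1, −1]], and T = P·diag(−2, 3)·P⁻¹.
Then T⁶ = P·diag(64, 729)·P⁻¹ = [[64, −1458], [64, −2187]] · [[3, −2], [1, −1]] = [[−1266, 1330], [−1995, 2059]].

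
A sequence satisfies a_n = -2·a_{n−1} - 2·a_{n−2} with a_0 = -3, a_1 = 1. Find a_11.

-160

With companion matrix T = [[-2, -2], [1, 0]], [a_n, a_{n−1}]ᵀ = T·[a_{n−1}, a_{n−2}]ᵀ, so [a_11, a_10]ᵀ = T¹⁰·[a_1, a_0]ᵀ.
T¹⁰ = [[32, 64], [-32, -32]], giving [a_11, a_10]ᵀ = [[-160], [64]].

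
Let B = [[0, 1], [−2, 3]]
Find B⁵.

[[−30, 31], [−62, 63]]

tr B = 3 and det B = 2, so the characteristic polynomial is λ² − (3)λ + (2) with roots 1 and 2.
Eigenvectors give P = [[−1, −1], [−1, −2]] with P⁻¹ = [[−2, 1], [1, −1]], and B = P·diag(1, 2)·P⁻¹.
Then B⁵ = P·diag(1, 32)·P⁻¹ = [[−1, −32], [−1, −64]] · [[−2, 1], [1, −1]] = [[−30, 31], [−62, 63]].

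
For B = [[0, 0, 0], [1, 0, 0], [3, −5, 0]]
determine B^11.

B is strictly triangular, hence nilpotent: B^3 = 0, so B^11 = 0.

[[0, 0, 0], [0, 0, 0], [0, 0, 0]]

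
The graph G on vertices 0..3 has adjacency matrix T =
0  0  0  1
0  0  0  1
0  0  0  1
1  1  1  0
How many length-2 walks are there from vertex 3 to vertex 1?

The number of length-2 walks from vertex 3 to vertex 1 is entry (3,1) of T², where T is the adjacency matrix.
T² = [[1, 1, 1, 0], [1, 1, 1, 0], [1, 1, 1, 0], [0, 0, 0, 3]]

0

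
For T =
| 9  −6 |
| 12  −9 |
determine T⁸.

tr T = 0 and det T = −9, so the characteristic polynomial is λ² − (0)λ + (−9) with roots 3 and −3.
Eigenvectors give P = [[1, 1], [1, 2]] with P⁻¹ = [[2, −1], [−1, 1]], and T = P·diag(3, −3)·P⁻¹.
Then T⁸ = P·diag(6561, 6561)·P⁻¹ = [[6561, 6561], [6561, 13122]] · [[2, −1], [−1, 1]] = [[6561, 0], [0, 6561]].

[[6561, 0], [0, 6561]]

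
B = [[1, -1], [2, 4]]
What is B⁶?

[[-601, -665], [1330, 1394]]

tr B = 5 and det B = 6, so the characteristic polynomial is λ² − (5)λ + (6) with roots 2 and 3.
Eigenvectors give P = [[-1, -1], [1, 2]] with P⁻¹ = [[-2, -1], [1, 1]], and B = P·diag(2, 3)·P⁻¹.
Then B⁶ = P·diag(64, 729)·P⁻¹ = [[-64, -729], [64, 1458]] · [[-2, -1], [1, 1]] = [[-601, -665], [1330, 1394]].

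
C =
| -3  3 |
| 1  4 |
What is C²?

[[12, 3], [1, 19]]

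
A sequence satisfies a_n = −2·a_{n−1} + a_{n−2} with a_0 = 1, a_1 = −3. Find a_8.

With companion matrix C = [[−2, 1], [1, 0]], [a_n, a_{n−1}]ᵀ = C·[a_{n−1}, a_{n−2}]ᵀ, so [a_8, a_7]ᵀ = C^7·[a_1, a_0]ᵀ.
C^7 = [[−408, 169], [169, −70]], giving [a_8, a_7]ᵀ = [[1393], [−577]].

1393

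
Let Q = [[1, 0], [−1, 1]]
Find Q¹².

[[1, 0], [−12, 1]]

Q = I + N where N = [[0, 0], [−1, 0]] is strictly lower-triangular, so N² = 0.
(I + N)¹² = I + 12·N = [[1, 0], [−12, 1]].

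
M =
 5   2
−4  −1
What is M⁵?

tr M = 4 and det M = 3, so the characteristic polynomial is λ² − (4)λ + (3) with roots 3 and 1.
Eigenvectors give P = [[1, −1], [−1, 2]] with P⁻¹ = [[2, 1], [1, 1]], and M = P·diag(3, 1)·P⁻¹.
Then M⁵ = P·diag(243, 1)·P⁻¹ = [[243, −1], [−243, 2]] · [[2, 1], [1, 1]] = [[485, 242], [−484, −241]].

[[485, 242], [−484, −241]]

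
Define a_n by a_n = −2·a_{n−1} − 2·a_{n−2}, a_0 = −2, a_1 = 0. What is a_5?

With companion matrix C = [[−2, −2], [1, 0]], [a_n, a_{n−1}]ᵀ = C·[a_{n−1}, a_{n−2}]ᵀ, so [a_5, a_4]ᵀ = C⁴·[a_1, a_0]ᵀ.
C⁴ = [[−4, 0], [0, −4]], giving [a_5, a_4]ᵀ = [[0], [8]].

0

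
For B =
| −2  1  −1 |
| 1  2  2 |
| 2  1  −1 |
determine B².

[[3, −1, 5], [4, 7, 1], [−5, 3, 1]]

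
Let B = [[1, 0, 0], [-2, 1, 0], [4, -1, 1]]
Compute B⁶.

B = I + N where N = [[0, 0, 0], [-2, 0, 0], [4, -1, 0]] is strictly lower-triangular, so N³ = 0.
(I + N)⁶ = I + 6·N + 15·N² = [[1, 0, 0], [-12, 1, 0], [54, -6, 1]].

[[1, 0, 0], [-12, 1, 0], [54, -6, 1]]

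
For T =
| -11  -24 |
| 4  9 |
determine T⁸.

[[19681, 39360], [-6560, -13119]]

tr T = -2 and det T = -3, so the characteristic polynomial is λ² − (-2)λ + (-3) with roots 1 and -3.
Eigenvectors give P = [[-2, -3], [1, 1]] with P⁻¹ = [[1, 3], [-1, -2]], and T = P·diag(1, -3)·P⁻¹.
Then T⁸ = P·diag(1, 6561)·P⁻¹ = [[-2, -19683], [1, 6561]] · [[1, 3], [-1, -2]] = [[19681, 39360], [-6560, -13119]].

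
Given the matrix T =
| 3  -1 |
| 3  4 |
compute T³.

T² = [[6, -7], [21, 13]]
T³ = [[-3, -34], [102, 31]]

[[-3, -34], [102, 31]]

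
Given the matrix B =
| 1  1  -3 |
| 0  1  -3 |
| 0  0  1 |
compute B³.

B = I + N where N = [[0, 1, -3], [0, 0, -3], [0, 0, 0]] is strictly upper-triangular, so N³ = 0.
(I + N)³ = I + 3·N + 3·N² = [[1, 3, -18], [0, 1, -9], [0, 0, 1]].

[[1, 3, -18], [0, 1, -9], [0, 0, 1]]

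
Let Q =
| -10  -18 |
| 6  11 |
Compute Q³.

[[-28, -54], [18, 35]]

tr Q = 1 and det Q = -2, so the characteristic polynomial is λ² − (1)λ + (-2) with roots -1 and 2.
Eigenvectors give P = [[-2, -3], [1, 2]] with P⁻¹ = [[-2, -3], [1, 2]], and Q = P·diag(-1, 2)·P⁻¹.
Then Q³ = P·diag(-1, 8)·P⁻¹ = [[2, -24], [-1, 16]] · [[-2, -3], [1, 2]] = [[-28, -54], [18, 35]].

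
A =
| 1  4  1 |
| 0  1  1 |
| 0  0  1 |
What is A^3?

[[1, 12, 15], [0, 1, 3], [0, 0, 1]]

A = I + N where N = [[0, 4, 1], [0, 0, 1], [0, 0, 0]] is strictly upper-triangular, so N^3 = 0.
(I + N)^3 = I + 3·N + 3·N^2 = [[1, 12, 15], [0, 1, 3], [0, 0, 1]].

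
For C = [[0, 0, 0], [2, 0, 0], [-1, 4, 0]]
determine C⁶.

C is strictly triangular, hence nilpotent: C³ = 0, so C⁶ = 0.

[[0, 0, 0], [0, 0, 0], [0, 0, 0]]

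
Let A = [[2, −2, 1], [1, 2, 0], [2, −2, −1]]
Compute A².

[[4, −10, 1], [4, 2, 1], [0, −6, 3]]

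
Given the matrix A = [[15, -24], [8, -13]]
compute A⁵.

tr A = 2 and det A = -3, so the characteristic polynomial is λ² − (2)λ + (-3) with roots 3 and -1.
Eigenvectors give P = [[2, -3], [1, -2]] with P⁻¹ = [[2, -3], [1, -2]], and A = P·diag(3, -1)·P⁻¹.
Then A⁵ = P·diag(243, -1)·P⁻¹ = [[486, 3], [243, 2]] · [[2, -3], [1, -2]] = [[975, -1464], [488, -733]].

[[975, -1464], [488, -733]]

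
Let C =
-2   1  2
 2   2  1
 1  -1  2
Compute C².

[[8, -2, 1], [1, 5, 8], [-2, -3, 5]]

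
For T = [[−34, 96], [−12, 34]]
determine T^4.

tr T = 0 and det T = −4, so the characteristic polynomial is λ² − (0)λ + (−4) with roots 2 and −2.
Eigenvectors give P = [[−8, −3], [−3, −1]] with P⁻¹ = [[1, −3], [−3, 8]], and T = P·diag(2, −2)·P⁻¹.
Then T^4 = P·diag(16, 16)·P⁻¹ = [[−128, −48], [−48, −16]] · [[1, −3], [−3, 8]] = [[16, 0], [0, 16]].

[[16, 0], [0, 16]]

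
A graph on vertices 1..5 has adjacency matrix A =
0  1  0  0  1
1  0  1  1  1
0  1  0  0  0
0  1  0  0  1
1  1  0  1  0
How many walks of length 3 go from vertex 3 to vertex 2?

The number of length-3 walks from vertex 3 to vertex 2 is entry (3,2) of A³, where A is the adjacency matrix.
A² = [[2, 1, 1, 2, 1], [1, 4, 0, 1, 2], [1, 0, 1, 1, 1], [2, 1, 1, 2, 1], [1, 2, 1, 1, 3]]
A³ = [[2, 6, 1, 2, 5], [6, 4, 4, 6, 6], [1, 4, 0, 1, 2], [2, 6, 1, 2, 5], [5, 6, 2, 5, 4]]

4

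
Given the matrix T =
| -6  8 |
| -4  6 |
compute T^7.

[[-384, 512], [-256, 384]]

tr T = 0 and det T = -4, so the characteristic polynomial is λ² − (0)λ + (-4) with roots 2 and -2.
Eigenvectors give P = [[1, 2], [1, 1]] with P⁻¹ = [[-1, 2], [1, -1]], and T = P·diag(2, -2)·P⁻¹.
Then T^7 = P·diag(128, -128)·P⁻¹ = [[128, -256], [128, -128]] · [[-1, 2], [1, -1]] = [[-384, 512], [-256, 384]].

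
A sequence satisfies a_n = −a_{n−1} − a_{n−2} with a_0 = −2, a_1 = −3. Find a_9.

−2

With companion matrix B = [[−1, −1], [1, 0]], [a_n, a_{n−1}]ᵀ = B·[a_{n−1}, a_{n−2}]ᵀ, so [a_9, a_8]ᵀ = B⁸·[a_1, a_0]ᵀ.
B⁸ = [[0, 1], [−1, −1]], giving [a_9, a_8]ᵀ = [[−2], [5]].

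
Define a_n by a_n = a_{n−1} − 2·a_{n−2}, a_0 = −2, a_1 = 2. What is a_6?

With companion matrix M = [[1, −2], [1, 0]], [a_n, a_{n−1}]ᵀ = M·[a_{n−1}, a_{n−2}]ᵀ, so [a_6, a_5]ᵀ = M⁵·[a_1, a_0]ᵀ.
M⁵ = [[5, 2], [−1, 6]], giving [a_6, a_5]ᵀ = [[6], [−14]].

6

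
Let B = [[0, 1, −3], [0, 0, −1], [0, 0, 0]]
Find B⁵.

[[0, 0, 0], [0, 0, 0], [0, 0, 0]]

B is strictly triangular, hence nilpotent: B³ = 0, so B⁵ = 0.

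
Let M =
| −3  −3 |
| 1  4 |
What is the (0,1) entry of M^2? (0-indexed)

−3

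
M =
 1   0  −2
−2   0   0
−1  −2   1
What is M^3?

M^2 = [[3, 4, −4], [−2, 0, 4], [2, −2, 3]]
M^3 = [[−1, 8, −10], [−6, −8, 8], [3, −6, −1]]

[[−1, 8, −10], [−6, −8, 8], [3, −6, −1]]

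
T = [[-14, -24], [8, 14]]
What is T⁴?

tr T = 0 and det T = -4, so the characteristic polynomial is λ² − (0)λ + (-4) with roots -2 and 2.
Eigenvectors give P = [[-2, 3], [1, -2]] with P⁻¹ = [[-2, -3], [-1, -2]], and T = P·diag(-2, 2)·P⁻¹.
Then T⁴ = P·diag(16, 16)·P⁻¹ = [[-32, 48], [16, -32]] · [[-2, -3], [-1, -2]] = [[16, 0], [0, 16]].

[[16, 0], [0, 16]]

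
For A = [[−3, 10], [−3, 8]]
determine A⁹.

[[−95343, 191710], [−57513, 115538]]

tr A = 5 and det A = 6, so the characteristic polynomial is λ² − (5)λ + (6) with roots 3 and 2.
Eigenvectors give P = [[5, −2], [3, −1]] with P⁻¹ = [[−1, 2], [−3, 5]], and A = P·diag(3, 2)·P⁻¹.
Then A⁹ = P·diag(19683, 512)·P⁻¹ = [[98415, −1024], [59049, −512]] · [[−1, 2], [−3, 5]] = [[−95343, 191710], [−57513, 115538]].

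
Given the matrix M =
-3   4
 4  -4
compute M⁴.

[[1409, -1596], [-1596, 1808]]

M² = [[25, -28], [-28, 32]]
M³ = [[-187, 212], [212, -240]]
M⁴ = [[1409, -1596], [-1596, 1808]]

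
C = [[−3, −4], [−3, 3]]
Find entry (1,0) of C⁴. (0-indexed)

0

C² = [[21, 0], [0, 21]]
C³ = [[−63, −84], [−63, 63]]
C⁴ = [[441, 0], [0, 441]]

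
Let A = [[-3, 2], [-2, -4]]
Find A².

[[5, -14], [14, 12]]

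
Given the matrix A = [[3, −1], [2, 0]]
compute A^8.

tr A = 3 and det A = 2, so the characteristic polynomial is λ² − (3)λ + (2) with roots 1 and 2.
Eigenvectors give P = [[−1, 1], [−2, 1]] with P⁻¹ = [[1, −1], [2, −1]], and A = P·diag(1, 2)·P⁻¹.
Then A^8 = P·diag(1, 256)·P⁻¹ = [[−1, 256], [−2, 256]] · [[1, −1], [2, −1]] = [[511, −255], [510, −254]].

[[511, −255], [510, −254]]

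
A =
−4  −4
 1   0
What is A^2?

[[12, 16], [−4, −4]]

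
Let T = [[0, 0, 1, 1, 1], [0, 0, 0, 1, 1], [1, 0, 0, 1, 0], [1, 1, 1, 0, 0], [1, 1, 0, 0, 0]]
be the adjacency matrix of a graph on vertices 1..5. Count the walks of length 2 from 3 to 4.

1

The number of length-2 walks from vertex 3 to vertex 4 is entry (3,4) of T², where T is the adjacency matrix.
T² = [[3, 2, 1, 1, 0], [2, 2, 1, 0, 0], [1, 1, 2, 1, 1], [1, 0, 1, 3, 2], [0, 0, 1, 2, 2]]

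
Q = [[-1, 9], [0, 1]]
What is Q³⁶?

[[1, 0], [0, 1]]

Q² = I (check: tr Q = 0 and det Q = -1), so Q³⁶ = I since 36 is even.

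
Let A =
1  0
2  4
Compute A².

[[1, 0], [10, 16]]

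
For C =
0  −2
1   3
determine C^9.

[[−510, −1022], [511, 1023]]

tr C = 3 and det C = 2, so the characteristic polynomial is λ² − (3)λ + (2) with roots 1 and 2.
Eigenvectors give P = [[−2, −1], [1, 1]] with P⁻¹ = [[−1, −1], [1, 2]], and C = P·diag(1, 2)·P⁻¹.
Then C^9 = P·diag(1, 512)·P⁻¹ = [[−2, −512], [1, 512]] · [[−1, −1], [1, 2]] = [[−510, −1022], [511, 1023]].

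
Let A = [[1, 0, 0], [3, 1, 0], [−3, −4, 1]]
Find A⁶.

A = I + N where N = [[0, 0, 0], [3, 0, 0], [−3, −4, 0]] is strictly lower-triangular, so N³ = 0.
(I + N)⁶ = I + 6·N + 15·N² = [[1, 0, 0], [18, 1, 0], [−198, −24, 1]].

[[1, 0, 0], [18, 1, 0], [−198, −24, 1]]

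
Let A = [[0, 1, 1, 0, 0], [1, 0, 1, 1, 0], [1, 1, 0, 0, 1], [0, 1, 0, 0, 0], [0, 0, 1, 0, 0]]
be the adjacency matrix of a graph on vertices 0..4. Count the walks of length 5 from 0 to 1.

The number of length-5 walks from vertex 0 to vertex 1 is entry (0,1) of A^5, where A is the adjacency matrix.
A^2 = [[2, 1, 1, 1, 1], [1, 3, 1, 0, 1], [1, 1, 3, 1, 0], [1, 0, 1, 1, 0], [1, 1, 0, 0, 1]]
A^3 = [[2, 4, 4, 1, 1], [4, 2, 5, 3, 1], [4, 5, 2, 1, 3], [1, 3, 1, 0, 1], [1, 1, 3, 1, 0]]
A^4 = [[8, 7, 7, 4, 4], [7, 12, 7, 2, 5], [7, 7, 12, 5, 2], [4, 2, 5, 3, 1], [4, 5, 2, 1, 3]]
A^5 = [[14, 19, 19, 7, 7], [19, 16, 24, 12, 7], [19, 24, 16, 7, 12], [7, 12, 7, 2, 5], [7, 7, 12, 5, 2]]

19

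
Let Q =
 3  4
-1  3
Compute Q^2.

[[5, 24], [-6, 5]]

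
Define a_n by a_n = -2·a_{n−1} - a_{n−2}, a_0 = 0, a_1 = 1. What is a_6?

-6

With companion matrix A = [[-2, -1], [1, 0]], [a_n, a_{n−1}]ᵀ = A·[a_{n−1}, a_{n−2}]ᵀ, so [a_6, a_5]ᵀ = A⁵·[a_1, a_0]ᵀ.
A⁵ = [[-6, -5], [5, 4]], giving [a_6, a_5]ᵀ = [[-6], [5]].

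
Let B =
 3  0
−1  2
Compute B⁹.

[[19683, 0], [−19171, 512]]

tr B = 5 and det B = 6, so the characteristic polynomial is λ² − (5)λ + (6) with roots 3 and 2.
Eigenvectors give P = [[−1, 0], [1, 1]] with P⁻¹ = [[−1, 0], [1, 1]], and B = P·diag(3, 2)·P⁻¹.
Then B⁹ = P·diag(19683, 512)·P⁻¹ = [[−19683, 0], [19683, 512]] · [[−1, 0], [1, 1]] = [[19683, 0], [−19171, 512]].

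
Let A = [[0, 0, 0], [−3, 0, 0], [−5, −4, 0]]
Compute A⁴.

A is strictly triangular, hence nilpotent: A³ = 0, so A⁴ = 0.

[[0, 0, 0], [0, 0, 0], [0, 0, 0]]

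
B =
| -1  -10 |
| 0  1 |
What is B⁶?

B² = I (check: tr B = 0 and det B = -1), so B⁶ = I since 6 is even.

[[1, 0], [0, 1]]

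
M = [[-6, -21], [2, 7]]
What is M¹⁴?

[[-6, -21], [2, 7]]

M² = M (a projection; rank 1, trace 1), so M¹⁴ = M.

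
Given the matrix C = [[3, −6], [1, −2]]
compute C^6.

[[3, −6], [1, −2]]

C² = C (a projection; rank 1, trace 1), so C^6 = C.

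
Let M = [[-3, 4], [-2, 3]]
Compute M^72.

M² = I (check: tr M = 0 and det M = -1), so M^72 = I since 72 is even.

[[1, 0], [0, 1]]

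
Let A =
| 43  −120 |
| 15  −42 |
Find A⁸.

[[57001, −151320], [18915, −50184]]

tr A = 1 and det A = −6, so the characteristic polynomial is λ² − (1)λ + (−6) with roots −2 and 3.
Eigenvectors give P = [[−8, 3], [−3, 1]] with P⁻¹ = [[1, −3], [3, −8]], and A = P·diag(−2, 3)·P⁻¹.
Then A⁸ = P·diag(256, 6561)·P⁻¹ = [[−2048, 19683], [−768, 6561]] · [[1, −3], [3, −8]] = [[57001, −151320], [18915, −50184]].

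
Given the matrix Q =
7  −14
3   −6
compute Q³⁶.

[[7, −14], [3, −6]]

Q² = Q (a projection; rank 1, trace 1), so Q³⁶ = Q.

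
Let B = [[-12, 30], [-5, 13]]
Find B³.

tr B = 1 and det B = -6, so the characteristic polynomial is λ² − (1)λ + (-6) with roots -2 and 3.
Eigenvectors give P = [[3, 2], [1, 1]] with P⁻¹ = [[1, -2], [-1, 3]], and B = P·diag(-2, 3)·P⁻¹.
Then B³ = P·diag(-8, 27)·P⁻¹ = [[-24, 54], [-8, 27]] · [[1, -2], [-1, 3]] = [[-78, 210], [-35, 97]].

[[-78, 210], [-35, 97]]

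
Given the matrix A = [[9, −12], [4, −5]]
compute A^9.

[[78729, −118092], [39364, −59045]]

tr A = 4 and det A = 3, so the characteristic polynomial is λ² − (4)λ + (3) with roots 3 and 1.
Eigenvectors give P = [[2, 3], [1, 2]] with P⁻¹ = [[2, −3], [−1, 2]], and A = P·diag(3, 1)·P⁻¹.
Then A^9 = P·diag(19683, 1)·P⁻¹ = [[39366, 3], [19683, 2]] · [[2, −3], [−1, 2]] = [[78729, −118092], [39364, −59045]].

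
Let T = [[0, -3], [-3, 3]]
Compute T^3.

T^2 = [[9, -9], [-9, 18]]
T^3 = [[27, -54], [-54, 81]]

[[27, -54], [-54, 81]]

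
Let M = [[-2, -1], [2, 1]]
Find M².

[[2, 1], [-2, -1]]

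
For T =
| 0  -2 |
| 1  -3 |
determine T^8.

[[-254, 510], [-255, 511]]

tr T = -3 and det T = 2, so the characteristic polynomial is λ² − (-3)λ + (2) with roots -2 and -1.
Eigenvectors give P = [[-1, 2], [-1, 1]] with P⁻¹ = [[1, -2], [1, -1]], and T = P·diag(-2, -1)·P⁻¹.
Then T^8 = P·diag(256, 1)·P⁻¹ = [[-256, 2], [-256, 1]] · [[1, -2], [1, -1]] = [[-254, 510], [-255, 511]].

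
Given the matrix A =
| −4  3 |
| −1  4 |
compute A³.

[[−52, 39], [−13, 52]]

A² = [[13, 0], [0, 13]]
A³ = [[−52, 39], [−13, 52]]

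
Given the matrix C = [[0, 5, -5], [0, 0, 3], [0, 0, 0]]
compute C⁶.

C is strictly triangular, hence nilpotent: C³ = 0, so C⁶ = 0.

[[0, 0, 0], [0, 0, 0], [0, 0, 0]]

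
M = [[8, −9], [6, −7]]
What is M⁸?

[[766, −765], [510, −509]]

tr M = 1 and det M = −2, so the characteristic polynomial is λ² − (1)λ + (−2) with roots −1 and 2.
Eigenvectors give P = [[1, 3], [1, 2]] with P⁻¹ = [[−2, 3], [1, −1]], and M = P·diag(−1, 2)·P⁻¹.
Then M⁸ = P·diag(1, 256)·P⁻¹ = [[1, 768], [1, 512]] · [[−2, 3], [1, −1]] = [[766, −765], [510, −509]].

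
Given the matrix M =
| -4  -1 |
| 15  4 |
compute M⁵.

[[-4, -1], [15, 4]]

M² = I (check: tr M = 0 and det M = -1), so M⁵ = M since 5 is odd.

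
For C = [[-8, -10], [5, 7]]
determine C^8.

tr C = -1 and det C = -6, so the characteristic polynomial is λ² − (-1)λ + (-6) with roots 2 and -3.
Eigenvectors give P = [[-1, -2], [1, 1]] with P⁻¹ = [[1, 2], [-1, -1]], and C = P·diag(2, -3)·P⁻¹.
Then C^8 = P·diag(256, 6561)·P⁻¹ = [[-256, -13122], [256, 6561]] · [[1, 2], [-1, -1]] = [[12866, 12610], [-6305, -6049]].

[[12866, 12610], [-6305, -6049]]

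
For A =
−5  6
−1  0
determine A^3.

[[−65, 114], [−19, 30]]

tr A = −5 and det A = 6, so the characteristic polynomial is λ² − (−5)λ + (6) with roots −2 and −3.
Eigenvectors give P = [[2, 3], [1, 1]] with P⁻¹ = [[−1, 3], [1, −2]], and A = P·diag(−2, −3)·P⁻¹.
Then A^3 = P·diag(−8, −27)·P⁻¹ = [[−16, −81], [−8, −27]] · [[−1, 3], [1, −2]] = [[−65, 114], [−19, 30]].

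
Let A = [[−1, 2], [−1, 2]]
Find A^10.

A² = A (a projection; rank 1, trace 1), so A^10 = A.

[[−1, 2], [−1, 2]]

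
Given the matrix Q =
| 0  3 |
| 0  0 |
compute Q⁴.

[[0, 0], [0, 0]]

Q is strictly triangular, hence nilpotent: Q² = 0, so Q⁴ = 0.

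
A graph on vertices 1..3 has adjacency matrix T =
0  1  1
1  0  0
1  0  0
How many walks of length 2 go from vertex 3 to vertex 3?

1

The number of length-2 walks from vertex 3 to vertex 3 is entry (3,3) of T^2, where T is the adjacency matrix.
T^2 = [[2, 0, 0], [0, 1, 1], [0, 1, 1]]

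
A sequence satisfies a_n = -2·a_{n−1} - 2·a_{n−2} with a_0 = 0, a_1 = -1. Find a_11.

With companion matrix B = [[-2, -2], [1, 0]], [a_n, a_{n−1}]ᵀ = B·[a_{n−1}, a_{n−2}]ᵀ, so [a_11, a_10]ᵀ = B¹⁰·[a_1, a_0]ᵀ.
B¹⁰ = [[32, 64], [-32, -32]], giving [a_11, a_10]ᵀ = [[-32], [32]].

-32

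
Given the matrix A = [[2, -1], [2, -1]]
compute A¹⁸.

[[2, -1], [2, -1]]

A² = A (a projection; rank 1, trace 1), so A¹⁸ = A.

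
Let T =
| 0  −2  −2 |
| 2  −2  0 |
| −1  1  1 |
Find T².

[[−2, 2, −2], [−4, 0, −4], [1, 1, 3]]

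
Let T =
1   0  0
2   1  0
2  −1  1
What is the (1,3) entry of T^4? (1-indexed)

T = I + N where N = [[0, 0, 0], [2, 0, 0], [2, −1, 0]] is strictly lower-triangular, so N^3 = 0.
(I + N)^4 = I + 4·N + 6·N^2 = [[1, 0, 0], [8, 1, 0], [−4, −4, 1]].

0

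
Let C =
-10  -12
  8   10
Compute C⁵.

[[-160, -192], [128, 160]]

tr C = 0 and det C = -4, so the characteristic polynomial is λ² − (0)λ + (-4) with roots 2 and -2.
Eigenvectors give P = [[-1, -3], [1, 2]] with P⁻¹ = [[2, 3], [-1, -1]], and C = P·diag(2, -2)·P⁻¹.
Then C⁵ = P·diag(32, -32)·P⁻¹ = [[-32, 96], [32, -64]] · [[2, 3], [-1, -1]] = [[-160, -192], [128, 160]].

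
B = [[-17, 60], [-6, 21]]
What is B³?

[[-233, 780], [-78, 261]]

tr B = 4 and det B = 3, so the characteristic polynomial is λ² − (4)λ + (3) with roots 3 and 1.
Eigenvectors give P = [[3, 10], [1, 3]] with P⁻¹ = [[-3, 10], [1, -3]], and B = P·diag(3, 1)·P⁻¹.
Then B³ = P·diag(27, 1)·P⁻¹ = [[81, 10], [27, 3]] · [[-3, 10], [1, -3]] = [[-233, 780], [-78, 261]].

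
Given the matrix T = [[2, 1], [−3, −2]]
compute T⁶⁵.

T² = I (check: tr T = 0 and det T = −1), so T⁶⁵ = T since 65 is odd.

[[2, 1], [−3, −2]]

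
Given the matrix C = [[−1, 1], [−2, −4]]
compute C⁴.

tr C = −5 and det C = 6, so the characteristic polynomial is λ² − (−5)λ + (6) with roots −3 and −2.
Eigenvectors give P = [[−1, 1], [2, −1]] with P⁻¹ = [[1, 1], [2, 1]], and C = P·diag(−3, −2)·P⁻¹.
Then C⁴ = P·diag(81, 16)·P⁻¹ = [[−81, 16], [162, −16]] · [[1, 1], [2, 1]] = [[−49, −65], [130, 146]].

[[−49, −65], [130, 146]]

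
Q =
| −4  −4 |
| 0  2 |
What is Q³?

Q² = [[16, 8], [0, 4]]
Q³ = [[−64, −48], [0, 8]]

[[−64, −48], [0, 8]]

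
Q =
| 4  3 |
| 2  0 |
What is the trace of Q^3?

Q^2 = [[22, 12], [8, 6]]
Q^3 = [[112, 66], [44, 24]]

136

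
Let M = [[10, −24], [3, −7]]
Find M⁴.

[[136, −360], [45, −119]]

tr M = 3 and det M = 2, so the characteristic polynomial is λ² − (3)λ + (2) with roots 1 and 2.
Eigenvectors give P = [[−8, 3], [−3, 1]] with P⁻¹ = [[1, −3], [3, −8]], and M = P·diag(1, 2)·P⁻¹.
Then M⁴ = P·diag(1, 16)·P⁻¹ = [[−8, 48], [−3, 16]] · [[1, −3], [3, −8]] = [[136, −360], [45, −119]].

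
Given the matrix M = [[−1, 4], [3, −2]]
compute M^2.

[[13, −12], [−9, 16]]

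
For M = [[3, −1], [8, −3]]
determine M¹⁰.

[[1, 0], [0, 1]]

M² = I (check: tr M = 0 and det M = −1), so M¹⁰ = I since 10 is even.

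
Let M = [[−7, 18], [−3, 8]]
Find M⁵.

[[−67, 198], [−33, 98]]

tr M = 1 and det M = −2, so the characteristic polynomial is λ² − (1)λ + (−2) with roots −1 and 2.
Eigenvectors give P = [[3, −2], [1, −1]] with P⁻¹ = [[1, −2], [1, −3]], and M = P·diag(−1, 2)·P⁻¹.
Then M⁵ = P·diag(−1, 32)·P⁻¹ = [[−3, −64], [−1, −32]] · [[1, −2], [1, −3]] = [[−67, 198], [−33, 98]].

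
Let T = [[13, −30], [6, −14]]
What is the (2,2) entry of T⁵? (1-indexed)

−164

tr T = −1 and det T = −2, so the characteristic polynomial is λ² − (−1)λ + (−2) with roots −2 and 1.
Eigenvectors give P = [[2, 5], [1, 2]] with P⁻¹ = [[−2, 5], [1, −2]], and T = P·diag(−2, 1)·P⁻¹.
Then T⁵ = P·diag(−32, 1)·P⁻¹ = [[−64, 5], [−32, 2]] · [[−2, 5], [1, −2]] = [[133, −330], [66, −164]].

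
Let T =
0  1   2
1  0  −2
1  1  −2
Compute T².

[[3, 2, −6], [−2, −1, 6], [−1, −1, 4]]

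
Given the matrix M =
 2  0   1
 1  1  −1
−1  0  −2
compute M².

[[3, 0, 0], [4, 1, 2], [0, 0, 3]]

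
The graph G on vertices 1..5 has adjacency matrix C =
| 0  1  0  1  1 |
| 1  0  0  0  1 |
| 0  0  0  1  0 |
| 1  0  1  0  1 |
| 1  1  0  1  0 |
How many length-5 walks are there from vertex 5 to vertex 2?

31

The number of length-5 walks from vertex 5 to vertex 2 is entry (5,2) of C^5, where C is the adjacency matrix.
C^2 = [[3, 1, 1, 1, 2], [1, 2, 0, 2, 1], [1, 0, 1, 0, 1], [1, 2, 0, 3, 1], [2, 1, 1, 1, 3]]
C^3 = [[4, 5, 1, 6, 5], [5, 2, 2, 2, 5], [1, 2, 0, 3, 1], [6, 2, 3, 2, 6], [5, 5, 1, 6, 4]]
C^4 = [[16, 9, 6, 10, 15], [9, 10, 2, 12, 9], [6, 2, 3, 2, 6], [10, 12, 2, 15, 10], [15, 9, 6, 10, 16]]
C^5 = [[34, 31, 10, 37, 35], [31, 18, 12, 20, 31], [10, 12, 2, 15, 10], [37, 20, 15, 22, 37], [35, 31, 10, 37, 34]]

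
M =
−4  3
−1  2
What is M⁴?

M² = [[13, −6], [2, 1]]
M³ = [[−46, 27], [−9, 8]]
M⁴ = [[157, −84], [28, −11]]

[[157, −84], [28, −11]]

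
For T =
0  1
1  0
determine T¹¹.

T² = I (check: tr T = 0 and det T = -1), so T¹¹ = T since 11 is odd.

[[0, 1], [1, 0]]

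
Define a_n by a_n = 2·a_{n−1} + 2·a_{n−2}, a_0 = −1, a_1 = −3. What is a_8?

With companion matrix Q = [[2, 2], [1, 0]], [a_n, a_{n−1}]ᵀ = Q·[a_{n−1}, a_{n−2}]ᵀ, so [a_8, a_7]ᵀ = Q⁷·[a_1, a_0]ᵀ.
Q⁷ = [[896, 656], [328, 240]], giving [a_8, a_7]ᵀ = [[−3344], [−1224]].

−3344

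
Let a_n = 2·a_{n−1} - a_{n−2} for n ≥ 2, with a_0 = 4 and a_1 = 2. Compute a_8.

-12

With companion matrix A = [[2, -1], [1, 0]], [a_n, a_{n−1}]ᵀ = A·[a_{n−1}, a_{n−2}]ᵀ, so [a_8, a_7]ᵀ = A⁷·[a_1, a_0]ᵀ.
A⁷ = [[8, -7], [7, -6]], giving [a_8, a_7]ᵀ = [[-12], [-10]].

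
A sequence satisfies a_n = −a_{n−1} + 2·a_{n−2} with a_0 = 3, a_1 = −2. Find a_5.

−52

With companion matrix T = [[−1, 2], [1, 0]], [a_n, a_{n−1}]ᵀ = T·[a_{n−1}, a_{n−2}]ᵀ, so [a_5, a_4]ᵀ = T^4·[a_1, a_0]ᵀ.
T^4 = [[11, −10], [−5, 6]], giving [a_5, a_4]ᵀ = [[−52], [28]].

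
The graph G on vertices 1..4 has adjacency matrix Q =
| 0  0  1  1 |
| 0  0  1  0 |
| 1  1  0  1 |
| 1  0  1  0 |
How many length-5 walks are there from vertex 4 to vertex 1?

The number of length-5 walks from vertex 4 to vertex 1 is entry (4,1) of Q^5, where Q is the adjacency matrix.
Q^2 = [[2, 1, 1, 1], [1, 1, 0, 1], [1, 0, 3, 1], [1, 1, 1, 2]]
Q^3 = [[2, 1, 4, 3], [1, 0, 3, 1], [4, 3, 2, 4], [3, 1, 4, 2]]
Q^4 = [[7, 4, 6, 6], [4, 3, 2, 4], [6, 2, 11, 6], [6, 4, 6, 7]]
Q^5 = [[12, 6, 17, 13], [6, 2, 11, 6], [17, 11, 14, 17], [13, 6, 17, 12]]

13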